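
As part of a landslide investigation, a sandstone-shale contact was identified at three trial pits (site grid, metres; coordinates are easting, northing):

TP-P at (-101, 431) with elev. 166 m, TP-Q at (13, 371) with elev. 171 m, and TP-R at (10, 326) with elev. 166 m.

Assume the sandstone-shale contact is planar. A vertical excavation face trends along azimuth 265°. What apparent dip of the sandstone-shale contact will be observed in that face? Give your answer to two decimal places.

Let the plane be z = a·easting + b·northing + c.
TP-Q−TP-P: 114a − 60b = 5;  TP-R−TP-P: 111a − 105b = 0.
Solving gives a = 0.09887, b = 0.10452.
Unit vector along 265° is (sin 265°, cos 265°) = (-0.9962, -0.0872).
Slope in that direction = a·(-0.9962) + b·(-0.0872) = −0.10760.
Apparent dip = arctan|0.10760| = 6.14° (true dip is 8.2°, so apparent ≤ true as expected).

6.14°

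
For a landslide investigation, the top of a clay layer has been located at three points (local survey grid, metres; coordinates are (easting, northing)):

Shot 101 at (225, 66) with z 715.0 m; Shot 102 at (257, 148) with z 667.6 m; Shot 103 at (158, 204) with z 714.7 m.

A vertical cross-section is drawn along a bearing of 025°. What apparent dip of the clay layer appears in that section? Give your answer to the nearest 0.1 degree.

Let the plane be z = a·E + b·N + c.
Shot 102−Shot 101: 32a + 82b = −47.4;  Shot 103−Shot 101: −67a + 138b = −0.3.
Solving gives a = −0.65758, b = −0.32143.
Unit vector along 025° is (sin 25°, cos 25°) = (0.4226, 0.9063).
Slope in that direction = a·(0.4226) + b·(0.9063) = −0.56922.
Apparent dip = arctan|0.56922| = 29.6° (true dip is 36.2°, so apparent ≤ true as expected).

29.6°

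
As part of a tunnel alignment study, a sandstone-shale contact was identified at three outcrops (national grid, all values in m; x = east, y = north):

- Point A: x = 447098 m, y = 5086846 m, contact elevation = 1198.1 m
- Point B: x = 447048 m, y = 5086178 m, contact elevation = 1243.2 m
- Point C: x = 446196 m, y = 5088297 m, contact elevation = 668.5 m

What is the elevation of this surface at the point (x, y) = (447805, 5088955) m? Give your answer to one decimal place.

1290.3 m

Two edge vectors: Point A→Point B = (-50, -668, 45.1), Point A→Point C = (-902, 1451, -529.6).
Normal n = (Point A→Point B) × (Point A→Point C) = (288332.7, -67160.2, -675086).
So ∂z/∂x = −n_x/n_z = 0.427105139 and ∂z/∂y = −n_y/n_z = −0.099483918.
Intercept c from Point A: 1198.1 − 190957.85 + 506059.37 = 316299.61.
At (447805, 5088955): z = 191259.8 − 506269.2 + 316299.61 = 1290.3 m.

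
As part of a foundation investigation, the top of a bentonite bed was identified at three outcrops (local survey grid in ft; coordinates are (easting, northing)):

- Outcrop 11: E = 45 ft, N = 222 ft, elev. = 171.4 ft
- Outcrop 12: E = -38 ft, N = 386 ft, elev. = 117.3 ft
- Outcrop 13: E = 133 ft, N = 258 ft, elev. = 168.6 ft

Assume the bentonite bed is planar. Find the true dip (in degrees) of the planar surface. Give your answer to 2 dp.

Let the plane be z = a·E + b·N + c.
Outcrop 12−Outcrop 11: −83a + 164b = −54.1;  Outcrop 13−Outcrop 11: 88a + 36b = −2.8.
Solving gives a = 0.08544, b = −0.28664.
Gradient magnitude |∇z| = √(a² + b²) = √(0.00730 + 0.08216) = 0.29910.
True dip = arctan(0.29910) = 16.65°, dipping toward NNW (azimuth ≈ 343°).

16.65°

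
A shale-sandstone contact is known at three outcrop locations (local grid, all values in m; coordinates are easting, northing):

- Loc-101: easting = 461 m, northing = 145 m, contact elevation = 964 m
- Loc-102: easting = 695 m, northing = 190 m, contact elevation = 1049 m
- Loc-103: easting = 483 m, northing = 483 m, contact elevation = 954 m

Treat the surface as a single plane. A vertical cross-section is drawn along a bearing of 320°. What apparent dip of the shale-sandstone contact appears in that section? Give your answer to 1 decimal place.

15.7°

Two edge vectors: Loc-101→Loc-102 = (234, 45, 85), Loc-101→Loc-103 = (22, 338, -10).
Normal n = (Loc-101→Loc-102) × (Loc-101→Loc-103) = (-29180, 4210, 78102).
So ∂z/∂easting = −n_x/n_z = 0.37361 and ∂z/∂northing = −n_y/n_z = −0.05390.
Unit vector along 320° is (sin 320°, cos 320°) = (-0.6428, 0.7660).
Slope in that direction = a·(-0.6428) + b·(0.7660) = −0.28145.
Apparent dip = arctan|0.28145| = 15.7° (true dip is 20.7°, so apparent ≤ true as expected).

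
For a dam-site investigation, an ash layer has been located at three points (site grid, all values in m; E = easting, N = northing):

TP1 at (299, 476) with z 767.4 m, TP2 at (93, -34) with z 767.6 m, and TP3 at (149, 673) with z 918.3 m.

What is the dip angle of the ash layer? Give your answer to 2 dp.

Let the plane be z = a·E + b·N + c.
TP2−TP1: −206a − 510b = 0.2;  TP3−TP1: −150a + 197b = 150.9.
Solving gives a = −0.65765, b = 0.26524.
Gradient magnitude |∇z| = √(a² + b²) = √(0.43250 + 0.07035) = 0.70912.
True dip = arctan(0.70912) = 35.34°, dipping toward ESE (azimuth ≈ 112°).

35.34°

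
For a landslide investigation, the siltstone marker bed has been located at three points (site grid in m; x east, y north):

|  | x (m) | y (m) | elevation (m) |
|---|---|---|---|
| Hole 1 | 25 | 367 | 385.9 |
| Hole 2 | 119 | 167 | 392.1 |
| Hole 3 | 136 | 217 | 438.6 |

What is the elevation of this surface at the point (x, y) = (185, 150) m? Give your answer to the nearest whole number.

461 m

Let the plane be z = a·x + b·y + c.
Hole 2−Hole 1: 94a − 200b = 6.2;  Hole 3−Hole 1: 111a − 150b = 52.7.
Solving gives a = 1.18642, b = 0.52662.
Then c = 385.9 − a·25 − b·367 = 162.97.
At (185, 150): z = 219.5 + 79.0 + 162.97 = 461.5 m.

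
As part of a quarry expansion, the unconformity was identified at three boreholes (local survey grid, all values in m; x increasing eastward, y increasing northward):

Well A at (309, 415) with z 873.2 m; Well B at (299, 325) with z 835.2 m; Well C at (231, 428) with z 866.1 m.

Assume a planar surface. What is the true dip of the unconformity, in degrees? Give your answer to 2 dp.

Let the plane be z = a·x + b·y + c.
Well B−Well A: −10a − 90b = −38;  Well C−Well A: −78a + 13b = −7.1.
Solving gives a = 0.15846, b = 0.40462.
Gradient magnitude |∇z| = √(a² + b²) = √(0.02511 + 0.16371) = 0.43454.
True dip = arctan(0.43454) = 23.49°, dipping toward SSW (azimuth ≈ 201°).

23.49°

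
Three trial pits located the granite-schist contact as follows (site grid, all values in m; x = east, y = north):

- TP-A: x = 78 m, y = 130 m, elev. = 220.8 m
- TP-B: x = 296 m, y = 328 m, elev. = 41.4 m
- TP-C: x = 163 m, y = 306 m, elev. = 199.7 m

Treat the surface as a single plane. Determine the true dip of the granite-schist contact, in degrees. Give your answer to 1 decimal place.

53.8°

Let the plane be z = a·x + b·y + c.
TP-B−TP-A: 218a + 198b = −179.4;  TP-C−TP-A: 85a + 176b = −21.1.
Solving gives a = −1.27201, b = 0.49444.
Gradient magnitude |∇z| = √(a² + b²) = √(1.61802 + 0.24447) = 1.36473.
True dip = arctan(1.36473) = 53.8°, dipping toward ESE (azimuth ≈ 111°).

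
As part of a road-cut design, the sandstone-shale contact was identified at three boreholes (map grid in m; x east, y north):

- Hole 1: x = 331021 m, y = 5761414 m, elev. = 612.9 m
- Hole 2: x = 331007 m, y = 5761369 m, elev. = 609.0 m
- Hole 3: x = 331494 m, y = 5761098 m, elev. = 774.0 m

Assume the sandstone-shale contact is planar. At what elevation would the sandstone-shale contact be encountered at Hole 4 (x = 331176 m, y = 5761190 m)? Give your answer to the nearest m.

668 m

Let the plane be z = a·x + b·y + c.
Hole 2−Hole 1: −14a − 45b = −3.9;  Hole 3−Hole 1: 473a − 316b = 161.1.
Solving gives a = 0.32991948, b = −0.01597495.
Then c = 612.9 − a·331021 − b·5761414 = −16559.07.
At (331176, 5761190): z = 109261.4 − 92034.7 − 16559.07 = 667.6 m.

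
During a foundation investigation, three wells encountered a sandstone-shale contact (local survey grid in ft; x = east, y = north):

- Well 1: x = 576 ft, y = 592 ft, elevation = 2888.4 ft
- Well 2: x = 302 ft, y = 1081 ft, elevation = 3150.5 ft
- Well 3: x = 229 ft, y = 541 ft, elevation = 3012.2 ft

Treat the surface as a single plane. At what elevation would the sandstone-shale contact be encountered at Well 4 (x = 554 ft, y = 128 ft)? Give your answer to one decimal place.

Let the plane be z = a·x + b·y + c.
Well 2−Well 1: −274a + 489b = 262.1;  Well 3−Well 1: −347a − 51b = 123.8.
Solving gives a = −0.402409, b = 0.310511.
Then c = 2888.4 − a·576 − b·592 = 2936.37.
At (554, 128): z = −222.9 + 39.7 + 2936.37 = 2753.2 ft.

2753.2 ft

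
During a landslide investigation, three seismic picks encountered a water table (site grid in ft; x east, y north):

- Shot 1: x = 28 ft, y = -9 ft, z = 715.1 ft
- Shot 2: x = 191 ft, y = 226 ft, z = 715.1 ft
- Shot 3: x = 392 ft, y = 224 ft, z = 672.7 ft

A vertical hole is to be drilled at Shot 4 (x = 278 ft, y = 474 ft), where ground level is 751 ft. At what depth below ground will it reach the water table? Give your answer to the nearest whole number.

18 ft

Let the plane be z = a·x + b·y + c.
Shot 2−Shot 1: 163a + 235b = 0;  Shot 3−Shot 1: 364a + 233b = −42.4.
Solving gives a = −0.20950, b = 0.14531.
Then c = 715.1 − a·28 − b·-9 = 722.27.
At (278, 474): z_contact = −58.2 + 68.9 + 722.27 = 732.9 ft.
Depth below ground = 751 − 732.9 = 18 ft.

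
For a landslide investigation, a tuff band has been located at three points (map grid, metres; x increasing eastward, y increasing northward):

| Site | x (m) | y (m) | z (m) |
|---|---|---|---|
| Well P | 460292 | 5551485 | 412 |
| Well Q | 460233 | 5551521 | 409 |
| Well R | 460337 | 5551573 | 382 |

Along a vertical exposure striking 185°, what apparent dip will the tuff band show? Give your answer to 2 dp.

16.12°

Let the plane be z = a·x + b·y + c.
Well Q−Well P: −59a + 36b = −3;  Well R−Well P: 45a + 88b = −30.
Solving gives a = −0.11979, b = −0.27965.
Unit vector along 185° is (sin 185°, cos 185°) = (-0.0872, -0.9962).
Slope in that direction = a·(-0.0872) + b·(-0.9962) = 0.28903.
Apparent dip = arctan|0.28903| = 16.12° (true dip is 16.9°, so apparent ≤ true as expected).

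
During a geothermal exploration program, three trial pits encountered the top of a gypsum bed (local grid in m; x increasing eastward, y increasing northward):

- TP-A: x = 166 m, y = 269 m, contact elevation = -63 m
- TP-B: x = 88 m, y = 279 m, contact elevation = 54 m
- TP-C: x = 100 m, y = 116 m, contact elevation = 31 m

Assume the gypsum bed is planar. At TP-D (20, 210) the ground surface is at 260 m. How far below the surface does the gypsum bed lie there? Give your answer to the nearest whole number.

Let the plane be z = a·x + b·y + c.
TP-B−TP-A: −78a + 10b = 117;  TP-C−TP-A: −66a − 153b = 94.
Solving gives a = −1.49603, b = 0.03097.
Then c = -63 − a·166 − b·269 = 177.01.
At (20, 210): z_contact = −29.9 + 6.5 + 177.01 = 153.6 m.
Depth below ground = 260 − 153.6 = 106 m.

106 m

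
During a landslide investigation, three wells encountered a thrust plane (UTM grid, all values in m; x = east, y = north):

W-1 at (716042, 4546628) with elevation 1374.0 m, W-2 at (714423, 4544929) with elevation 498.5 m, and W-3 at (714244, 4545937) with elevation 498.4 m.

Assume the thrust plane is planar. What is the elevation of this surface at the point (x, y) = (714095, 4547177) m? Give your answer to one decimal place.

Let the plane be z = a·x + b·y + c.
W-2−W-1: −1619a − 1699b = −875.5;  W-3−W-1: −1798a − 691b = −875.6.
Solving gives a = 0.455909410, b = 0.080860897.
Then c = 1374 − a·716042 − b·4546628 = −692720.71.
At (714095, 4547177): z = 325562.6 + 367688.8 − 692720.71 = 530.7 m.

530.7 m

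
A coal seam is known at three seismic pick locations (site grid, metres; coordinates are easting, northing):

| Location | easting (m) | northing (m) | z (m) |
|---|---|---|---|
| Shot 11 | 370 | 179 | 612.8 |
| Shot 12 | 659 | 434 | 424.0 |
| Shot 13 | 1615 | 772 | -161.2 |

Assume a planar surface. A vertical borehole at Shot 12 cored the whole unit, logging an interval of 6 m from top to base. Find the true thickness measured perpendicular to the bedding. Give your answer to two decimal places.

Two edge vectors: Shot 11→Shot 12 = (289, 255, -188.8), Shot 11→Shot 13 = (1245, 593, -774).
Normal n = (Shot 11→Shot 12) × (Shot 11→Shot 13) = (-85411.6, -11370, -146098).
So ∂z/∂easting = −n_x/n_z = −0.58462 and ∂z/∂northing = −n_y/n_z = −0.07782.
|∇z| = √(a²+b²) = 0.58978, so dip δ = arctan(0.58978) = 30.53°.
True thickness = vertical thickness × cos δ = 6 × cos 30.53° = 5.17 m.

5.17 m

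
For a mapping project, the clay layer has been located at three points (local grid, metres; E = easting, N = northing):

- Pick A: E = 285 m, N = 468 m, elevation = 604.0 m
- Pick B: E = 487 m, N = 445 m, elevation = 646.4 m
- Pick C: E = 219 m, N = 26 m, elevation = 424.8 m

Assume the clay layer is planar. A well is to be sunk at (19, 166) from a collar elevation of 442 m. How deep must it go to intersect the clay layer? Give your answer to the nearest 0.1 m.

16.1 m

Two edge vectors: Pick A→Pick B = (202, -23, 42.4), Pick A→Pick C = (-66, -442, -179.2).
Normal n = (Pick A→Pick B) × (Pick A→Pick C) = (22862.4, 33400, -90802).
So ∂z/∂E = −n_x/n_z = 0.25178 and ∂z/∂N = −n_y/n_z = 0.36783.
Intercept c from Pick A: 604 − 71.76 − 172.15 = 360.10.
At (19, 166): z_contact = 4.78 + 61.06 + 360.10 = 425.94 m.
Depth below ground = 442 − 425.94 = 16.1 m.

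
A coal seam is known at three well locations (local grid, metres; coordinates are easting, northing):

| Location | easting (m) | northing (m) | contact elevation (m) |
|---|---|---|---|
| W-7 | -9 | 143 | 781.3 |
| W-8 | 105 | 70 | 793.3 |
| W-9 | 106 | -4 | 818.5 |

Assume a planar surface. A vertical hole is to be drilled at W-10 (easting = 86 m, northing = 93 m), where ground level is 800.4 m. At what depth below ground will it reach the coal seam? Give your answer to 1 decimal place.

12.8 m

Let the plane be z = a·easting + b·northing + c.
W-8−W-7: 114a − 73b = 12;  W-9−W-7: 115a − 147b = 37.2.
Solving gives a = −0.11379, b = −0.34208.
Then c = 781.3 − a·-9 − b·143 = 829.19.
At (86, 93): z_contact = −9.79 − 31.81 + 829.19 = 787.59 m.
Depth below ground = 800.4 − 787.59 = 12.8 m.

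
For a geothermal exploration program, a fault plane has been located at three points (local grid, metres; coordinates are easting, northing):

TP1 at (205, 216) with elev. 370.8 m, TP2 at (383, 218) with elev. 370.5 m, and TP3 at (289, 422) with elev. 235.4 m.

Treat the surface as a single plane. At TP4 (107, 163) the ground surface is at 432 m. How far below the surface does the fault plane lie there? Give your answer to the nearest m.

27 m

Two edge vectors: TP1→TP2 = (178, 2, -0.3), TP1→TP3 = (84, 206, -135.4).
Normal n = (TP1→TP2) × (TP1→TP3) = (-209, 24076, 36500).
So ∂z/∂easting = −n_x/n_z = 0.00573 and ∂z/∂northing = −n_y/n_z = −0.65962.
Intercept c from TP1: 370.8 − 1.17 + 142.48 = 512.10.
At (107, 163): z_contact = 0.6 − 107.5 + 512.10 = 405.2 m.
Depth below ground = 432 − 405.2 = 27 m.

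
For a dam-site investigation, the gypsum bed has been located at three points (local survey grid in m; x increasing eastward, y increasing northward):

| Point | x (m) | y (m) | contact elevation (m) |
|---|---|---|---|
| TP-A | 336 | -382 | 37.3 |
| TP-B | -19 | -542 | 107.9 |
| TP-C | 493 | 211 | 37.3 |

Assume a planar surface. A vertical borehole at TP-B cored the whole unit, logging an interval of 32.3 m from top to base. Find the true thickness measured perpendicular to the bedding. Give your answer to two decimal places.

Two edge vectors: TP-A→TP-B = (-355, -160, 70.6), TP-A→TP-C = (157, 593, 0).
Normal n = (TP-A→TP-B) × (TP-A→TP-C) = (-41865.8, 11084.2, -185395).
So ∂z/∂x = −n_x/n_z = −0.22582 and ∂z/∂y = −n_y/n_z = 0.05979.
|∇z| = √(a²+b²) = 0.23360, so dip δ = arctan(0.23360) = 13.15°.
True thickness = vertical thickness × cos δ = 32.3 × cos 13.15° = 31.45 m.

31.45 m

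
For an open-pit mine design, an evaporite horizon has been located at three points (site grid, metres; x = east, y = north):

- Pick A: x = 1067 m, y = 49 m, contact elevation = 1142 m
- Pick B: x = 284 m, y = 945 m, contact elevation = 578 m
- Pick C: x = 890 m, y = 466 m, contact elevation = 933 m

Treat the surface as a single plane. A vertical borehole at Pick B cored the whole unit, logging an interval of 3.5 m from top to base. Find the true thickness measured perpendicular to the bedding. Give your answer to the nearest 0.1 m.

3.2 m

Two edge vectors: Pick A→Pick B = (-783, 896, -564), Pick A→Pick C = (-177, 417, -209).
Normal n = (Pick A→Pick B) × (Pick A→Pick C) = (47924, -63819, -167919).
So ∂z/∂x = −n_x/n_z = 0.28540 and ∂z/∂y = −n_y/n_z = −0.38006.
|∇z| = √(a²+b²) = 0.47529, so dip δ = arctan(0.47529) = 25.42°.
True thickness = vertical thickness × cos δ = 3.5 × cos 25.42° = 3.2 m.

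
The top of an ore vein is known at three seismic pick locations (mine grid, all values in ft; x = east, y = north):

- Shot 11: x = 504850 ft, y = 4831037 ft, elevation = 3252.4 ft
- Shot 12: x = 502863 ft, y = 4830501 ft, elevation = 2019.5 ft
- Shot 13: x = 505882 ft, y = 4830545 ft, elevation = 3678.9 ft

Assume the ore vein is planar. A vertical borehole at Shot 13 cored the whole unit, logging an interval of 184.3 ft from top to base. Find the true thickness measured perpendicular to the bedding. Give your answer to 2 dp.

157.19 ft

Two edge vectors: Shot 11→Shot 12 = (-1987, -536, -1232.9), Shot 11→Shot 13 = (1032, -492, 426.5).
Normal n = (Shot 11→Shot 12) × (Shot 11→Shot 13) = (-835190.8, -424897.3, 1530756).
So ∂z/∂x = −n_x/n_z = 0.54561 and ∂z/∂y = −n_y/n_z = 0.27757.
|∇z| = √(a²+b²) = 0.61216, so dip δ = arctan(0.61216) = 31.47°.
True thickness = vertical thickness × cos δ = 184.3 × cos 31.47° = 157.19 ft.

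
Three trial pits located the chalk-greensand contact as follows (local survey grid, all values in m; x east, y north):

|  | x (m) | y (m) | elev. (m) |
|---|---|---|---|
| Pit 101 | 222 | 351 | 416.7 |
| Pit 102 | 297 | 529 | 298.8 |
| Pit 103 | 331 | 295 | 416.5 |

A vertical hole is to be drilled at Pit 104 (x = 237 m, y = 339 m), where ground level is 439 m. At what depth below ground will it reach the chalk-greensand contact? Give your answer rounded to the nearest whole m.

20 m

Two edge vectors: Pit 101→Pit 102 = (75, 178, -117.9), Pit 101→Pit 103 = (109, -56, -0.2).
Normal n = (Pit 101→Pit 102) × (Pit 101→Pit 103) = (-6638, -12836.1, -23602).
So ∂z/∂x = −n_x/n_z = −0.28125 and ∂z/∂y = −n_y/n_z = −0.54386.
Intercept c from Pit 101: 416.7 + 62.44 + 190.89 = 670.03.
At (237, 339): z_contact = −66.7 − 184.4 + 670.03 = 419.0 m.
Depth below ground = 439 − 419.0 = 20 m.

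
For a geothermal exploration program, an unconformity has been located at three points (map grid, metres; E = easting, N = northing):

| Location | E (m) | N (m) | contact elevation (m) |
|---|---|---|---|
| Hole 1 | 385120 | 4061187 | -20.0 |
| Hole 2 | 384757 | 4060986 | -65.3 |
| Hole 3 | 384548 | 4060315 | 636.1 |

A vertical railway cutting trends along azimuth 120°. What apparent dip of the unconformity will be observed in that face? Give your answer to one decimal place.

54.3°

Let the plane be z = a·E + b·N + c.
Hole 2−Hole 1: −363a − 201b = −45.3;  Hole 3−Hole 1: −572a − 872b = 656.1.
Solving gives a = 0.85024, b = −1.31013.
Unit vector along 120° is (sin 120°, cos 120°) = (0.8660, -0.5000).
Slope in that direction = a·(0.8660) + b·(-0.5000) = 1.39140.
Apparent dip = arctan|1.39140| = 54.3° (true dip is 57.4°, so apparent ≤ true as expected).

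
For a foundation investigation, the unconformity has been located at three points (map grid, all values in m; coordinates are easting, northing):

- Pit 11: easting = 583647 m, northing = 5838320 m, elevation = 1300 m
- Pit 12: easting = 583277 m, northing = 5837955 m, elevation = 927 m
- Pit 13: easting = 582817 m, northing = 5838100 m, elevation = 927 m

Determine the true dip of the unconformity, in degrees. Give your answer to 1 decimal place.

Two edge vectors: Pit 11→Pit 12 = (-370, -365, -373), Pit 11→Pit 13 = (-830, -220, -373).
Normal n = (Pit 11→Pit 12) × (Pit 11→Pit 13) = (54085, 171580, -221550).
So ∂z/∂easting = −n_x/n_z = 0.24412 and ∂z/∂northing = −n_y/n_z = 0.77445.
Gradient magnitude |∇z| = √(a² + b²) = √(0.05960 + 0.59978) = 0.81202.
True dip = arctan(0.81202) = 39.1°, dipping toward SSW (azimuth ≈ 197°).

39.1°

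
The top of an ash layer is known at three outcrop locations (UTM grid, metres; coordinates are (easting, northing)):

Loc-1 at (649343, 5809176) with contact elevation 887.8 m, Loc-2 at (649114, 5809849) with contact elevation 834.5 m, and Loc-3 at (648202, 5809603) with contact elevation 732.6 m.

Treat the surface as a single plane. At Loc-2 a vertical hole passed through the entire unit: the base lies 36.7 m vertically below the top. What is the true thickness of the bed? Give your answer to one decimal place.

Two edge vectors: Loc-1→Loc-2 = (-229, 673, -53.3), Loc-1→Loc-3 = (-1141, 427, -155.2).
Normal n = (Loc-1→Loc-2) × (Loc-1→Loc-3) = (-81690.5, 25274.5, 670110).
So ∂z/∂E = −n_x/n_z = 0.12191 and ∂z/∂N = −n_y/n_z = −0.03772.
|∇z| = √(a²+b²) = 0.12761, so dip δ = arctan(0.12761) = 7.27°.
True thickness = vertical thickness × cos δ = 36.7 × cos 7.27° = 36.4 m.

36.4 m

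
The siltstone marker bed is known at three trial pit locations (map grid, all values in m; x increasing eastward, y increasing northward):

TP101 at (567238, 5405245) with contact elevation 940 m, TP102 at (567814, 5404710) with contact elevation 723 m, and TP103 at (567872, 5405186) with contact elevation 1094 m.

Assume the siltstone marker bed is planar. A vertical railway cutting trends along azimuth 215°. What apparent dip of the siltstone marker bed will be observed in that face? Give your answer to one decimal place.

38.2°

Let the plane be z = a·x + b·y + c.
TP102−TP101: 576a − 535b = −217;  TP103−TP101: 634a − 59b = 154.
Solving gives a = 0.31190, b = 0.74141.
Unit vector along 215° is (sin 215°, cos 215°) = (-0.5736, -0.8192).
Slope in that direction = a·(-0.5736) + b·(-0.8192) = −0.78622.
Apparent dip = arctan|0.78622| = 38.2° (true dip is 38.8°, so apparent ≤ true as expected).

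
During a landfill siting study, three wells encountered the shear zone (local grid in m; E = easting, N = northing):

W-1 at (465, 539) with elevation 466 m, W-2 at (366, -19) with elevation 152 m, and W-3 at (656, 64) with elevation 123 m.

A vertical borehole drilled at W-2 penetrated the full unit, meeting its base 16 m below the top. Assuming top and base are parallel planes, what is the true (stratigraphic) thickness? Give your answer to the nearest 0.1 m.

13.3 m

Let the plane be z = a·E + b·N + c.
W-2−W-1: −99a − 558b = −314;  W-3−W-1: 191a − 475b = −343.
Solving gives a = −0.27502, b = 0.61152.
|∇z| = √(a²+b²) = 0.67052, so dip δ = arctan(0.67052) = 33.84°.
True thickness = vertical thickness × cos δ = 16 × cos 33.84° = 13.3 m.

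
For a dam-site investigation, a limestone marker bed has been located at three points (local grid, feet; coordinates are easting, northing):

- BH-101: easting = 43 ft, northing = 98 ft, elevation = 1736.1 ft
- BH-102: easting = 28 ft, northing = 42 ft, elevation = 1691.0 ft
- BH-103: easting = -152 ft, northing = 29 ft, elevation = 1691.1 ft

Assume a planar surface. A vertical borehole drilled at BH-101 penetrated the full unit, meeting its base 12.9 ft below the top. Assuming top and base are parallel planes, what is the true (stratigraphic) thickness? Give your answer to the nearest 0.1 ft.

Let the plane be z = a·easting + b·northing + c.
BH-102−BH-101: −15a − 56b = −45.1;  BH-103−BH-101: −195a − 69b = −45.
Solving gives a = −0.05988, b = 0.82140.
|∇z| = √(a²+b²) = 0.82358, so dip δ = arctan(0.82358) = 39.47°.
True thickness = vertical thickness × cos δ = 12.9 × cos 39.47° = 10.0 ft.

10.0 ft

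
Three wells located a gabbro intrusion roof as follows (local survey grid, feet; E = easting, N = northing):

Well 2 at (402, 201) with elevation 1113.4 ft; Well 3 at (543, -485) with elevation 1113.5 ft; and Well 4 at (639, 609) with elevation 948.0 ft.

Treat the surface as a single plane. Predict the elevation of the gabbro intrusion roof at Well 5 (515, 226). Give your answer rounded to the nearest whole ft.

1053 ft

Let the plane be z = a·E + b·N + c.
Well 3−Well 2: 141a − 686b = 0.1;  Well 4−Well 2: 237a + 408b = −165.4.
Solving gives a = −0.51530, b = −0.10606.
Then c = 1113.4 − a·402 − b·201 = 1341.87.
At (515, 226): z = −265.4 − 24.0 + 1341.87 = 1052.5 ft.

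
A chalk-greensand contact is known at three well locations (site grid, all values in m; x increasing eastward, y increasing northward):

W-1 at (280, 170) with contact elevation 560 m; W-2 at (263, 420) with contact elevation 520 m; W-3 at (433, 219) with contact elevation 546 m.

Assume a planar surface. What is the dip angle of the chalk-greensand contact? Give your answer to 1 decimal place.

9.5°

Let the plane be z = a·x + b·y + c.
W-2−W-1: −17a + 250b = −40;  W-3−W-1: 153a + 49b = −14.
Solving gives a = −0.03940, b = −0.16268.
Gradient magnitude |∇z| = √(a² + b²) = √(0.00155 + 0.02646) = 0.16738.
True dip = arctan(0.16738) = 9.5°, dipping toward NNE (azimuth ≈ 014°).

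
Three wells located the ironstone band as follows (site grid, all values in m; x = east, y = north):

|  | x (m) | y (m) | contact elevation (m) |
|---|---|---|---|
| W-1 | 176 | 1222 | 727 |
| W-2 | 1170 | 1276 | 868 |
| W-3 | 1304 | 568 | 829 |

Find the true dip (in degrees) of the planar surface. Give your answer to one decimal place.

Let the plane be z = a·x + b·y + c.
W-2−W-1: 994a + 54b = 141;  W-3−W-1: 1128a − 654b = 102.
Solving gives a = 0.13745, b = 0.08110.
Gradient magnitude |∇z| = √(a² + b²) = √(0.01889 + 0.00658) = 0.15959.
True dip = arctan(0.15959) = 9.1°, dipping toward WSW (azimuth ≈ 239°).

9.1°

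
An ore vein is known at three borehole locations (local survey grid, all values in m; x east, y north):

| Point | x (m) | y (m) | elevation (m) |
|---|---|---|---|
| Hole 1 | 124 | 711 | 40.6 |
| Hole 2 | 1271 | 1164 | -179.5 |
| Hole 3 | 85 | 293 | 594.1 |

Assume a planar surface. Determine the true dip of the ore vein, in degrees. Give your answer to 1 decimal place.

Two edge vectors: Hole 1→Hole 2 = (1147, 453, -220.1), Hole 1→Hole 3 = (-39, -418, 553.5).
Normal n = (Hole 1→Hole 2) × (Hole 1→Hole 3) = (158733.7, -626280.6, -461779).
So ∂z/∂x = −n_x/n_z = 0.34374 and ∂z/∂y = −n_y/n_z = −1.35623.
Gradient magnitude |∇z| = √(a² + b²) = √(0.11816 + 1.83937) = 1.39912.
True dip = arctan(1.39912) = 54.4°, dipping toward NNW (azimuth ≈ 346°).

54.4°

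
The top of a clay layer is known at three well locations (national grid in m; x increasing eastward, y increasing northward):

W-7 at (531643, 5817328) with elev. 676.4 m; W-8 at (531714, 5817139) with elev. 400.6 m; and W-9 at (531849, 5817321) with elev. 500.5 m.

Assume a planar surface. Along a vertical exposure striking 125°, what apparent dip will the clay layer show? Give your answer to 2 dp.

Let the plane be z = a·x + b·y + c.
W-8−W-7: 71a − 189b = −275.8;  W-9−W-7: 206a − 7b = −175.9.
Solving gives a = −0.81470, b = 1.15321.
Unit vector along 125° is (sin 125°, cos 125°) = (0.8192, -0.5736).
Slope in that direction = a·(0.8192) + b·(-0.5736) = −1.32881.
Apparent dip = arctan|1.32881| = 53.04° (true dip is 54.7°, so apparent ≤ true as expected).

53.04°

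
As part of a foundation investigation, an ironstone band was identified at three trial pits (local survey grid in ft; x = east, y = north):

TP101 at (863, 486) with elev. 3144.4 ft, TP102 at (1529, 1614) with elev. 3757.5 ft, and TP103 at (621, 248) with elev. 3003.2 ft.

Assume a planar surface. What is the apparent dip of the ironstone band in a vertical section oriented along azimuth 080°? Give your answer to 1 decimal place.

Two edge vectors: TP101→TP102 = (666, 1128, 613.1), TP101→TP103 = (-242, -238, -141.2).
Normal n = (TP101→TP102) × (TP101→TP103) = (-13355.8, -54331, 114468).
So ∂z/∂x = −n_x/n_z = 0.11668 and ∂z/∂y = −n_y/n_z = 0.47464.
Unit vector along 080° is (sin 80°, cos 80°) = (0.9848, 0.1736).
Slope in that direction = a·(0.9848) + b·(0.1736) = 0.19732.
Apparent dip = arctan|0.19732| = 11.2° (true dip is 26.0°, so apparent ≤ true as expected).

11.2°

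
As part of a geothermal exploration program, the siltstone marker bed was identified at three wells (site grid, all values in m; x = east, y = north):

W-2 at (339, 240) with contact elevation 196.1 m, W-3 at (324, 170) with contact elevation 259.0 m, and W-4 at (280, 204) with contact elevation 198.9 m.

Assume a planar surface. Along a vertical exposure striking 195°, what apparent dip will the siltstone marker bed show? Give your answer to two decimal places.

39.97°

Two edge vectors: W-2→W-3 = (-15, -70, 62.9), W-2→W-4 = (-59, -36, 2.8).
Normal n = (W-2→W-3) × (W-2→W-4) = (2068.4, -3669.1, -3590).
So ∂z/∂x = −n_x/n_z = 0.57616 and ∂z/∂y = −n_y/n_z = −1.02203.
Unit vector along 195° is (sin 195°, cos 195°) = (-0.2588, -0.9659).
Slope in that direction = a·(-0.2588) + b·(-0.9659) = 0.83809.
Apparent dip = arctan|0.83809| = 39.97° (true dip is 49.6°, so apparent ≤ true as expected).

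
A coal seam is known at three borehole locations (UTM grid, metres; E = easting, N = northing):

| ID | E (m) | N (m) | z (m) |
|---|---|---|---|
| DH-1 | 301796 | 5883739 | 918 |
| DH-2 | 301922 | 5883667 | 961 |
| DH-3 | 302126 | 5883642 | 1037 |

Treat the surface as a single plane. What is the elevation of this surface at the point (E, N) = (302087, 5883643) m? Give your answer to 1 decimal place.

1022.2 m

Two edge vectors: DH-1→DH-2 = (126, -72, 43), DH-1→DH-3 = (330, -97, 119).
Normal n = (DH-1→DH-2) × (DH-1→DH-3) = (-4397, -804, 11538).
So ∂z/∂E = −n_x/n_z = 0.381088577 and ∂z/∂N = −n_y/n_z = 0.069682787.
Intercept c from DH-1: 918 − 115011.01 − 409995.33 = −524088.34.
At (302087, 5883643): z = 115121.9 + 409988.6 − 524088.34 = 1022.2 m.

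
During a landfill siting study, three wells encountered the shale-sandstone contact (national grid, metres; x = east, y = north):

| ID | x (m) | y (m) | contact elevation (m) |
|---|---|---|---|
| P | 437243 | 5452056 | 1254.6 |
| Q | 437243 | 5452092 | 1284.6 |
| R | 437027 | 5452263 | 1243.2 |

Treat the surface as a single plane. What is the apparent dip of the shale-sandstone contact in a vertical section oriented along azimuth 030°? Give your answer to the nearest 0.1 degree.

48.9°

Two edge vectors: P→Q = (0, 36, 30), P→R = (-216, 207, -11.4).
Normal n = (P→Q) × (P→R) = (-6620.4, -6480, 7776).
So ∂z/∂x = −n_x/n_z = 0.85139 and ∂z/∂y = −n_y/n_z = 0.83333.
Unit vector along 030° is (sin 30°, cos 30°) = (0.5000, 0.8660).
Slope in that direction = a·(0.5000) + b·(0.8660) = 1.14738.
Apparent dip = arctan|1.14738| = 48.9° (true dip is 50.0°, so apparent ≤ true as expected).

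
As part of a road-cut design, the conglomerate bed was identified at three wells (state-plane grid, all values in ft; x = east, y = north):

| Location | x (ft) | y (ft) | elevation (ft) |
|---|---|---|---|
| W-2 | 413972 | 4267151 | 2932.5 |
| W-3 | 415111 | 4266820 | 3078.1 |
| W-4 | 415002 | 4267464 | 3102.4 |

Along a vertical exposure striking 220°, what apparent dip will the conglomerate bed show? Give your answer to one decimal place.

Let the plane be z = a·x + b·y + c.
W-3−W-2: 1139a − 331b = 145.6;  W-4−W-2: 1030a + 313b = 169.9.
Solving gives a = 0.14598, b = 0.06244.
Unit vector along 220° is (sin 220°, cos 220°) = (-0.6428, -0.7660).
Slope in that direction = a·(-0.6428) + b·(-0.7660) = −0.14166.
Apparent dip = arctan|0.14166| = 8.1° (true dip is 9.0°, so apparent ≤ true as expected).

8.1°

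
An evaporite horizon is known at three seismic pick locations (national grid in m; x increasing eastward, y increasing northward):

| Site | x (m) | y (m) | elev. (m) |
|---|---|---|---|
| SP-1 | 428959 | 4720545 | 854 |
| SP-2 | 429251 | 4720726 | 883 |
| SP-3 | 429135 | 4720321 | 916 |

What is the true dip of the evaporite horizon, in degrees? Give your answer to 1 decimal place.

12.7°

Two edge vectors: SP-1→SP-2 = (292, 181, 29), SP-1→SP-3 = (176, -224, 62).
Normal n = (SP-1→SP-2) × (SP-1→SP-3) = (17718, -13000, -97264).
So ∂z/∂x = −n_x/n_z = 0.18216 and ∂z/∂y = −n_y/n_z = −0.13366.
Gradient magnitude |∇z| = √(a² + b²) = √(0.03318 + 0.01786) = 0.22594.
True dip = arctan(0.22594) = 12.7°, dipping toward NW (azimuth ≈ 306°).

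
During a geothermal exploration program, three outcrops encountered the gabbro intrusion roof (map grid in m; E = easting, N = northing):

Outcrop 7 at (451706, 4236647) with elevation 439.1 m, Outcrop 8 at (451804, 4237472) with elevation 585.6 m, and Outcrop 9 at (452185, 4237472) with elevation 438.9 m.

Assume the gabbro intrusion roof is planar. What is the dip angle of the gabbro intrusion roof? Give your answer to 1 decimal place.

24.0°

Two edge vectors: Outcrop 7→Outcrop 8 = (98, 825, 146.5), Outcrop 7→Outcrop 9 = (479, 825, -0.2).
Normal n = (Outcrop 7→Outcrop 8) × (Outcrop 7→Outcrop 9) = (-121027.5, 70193.1, -314325).
So ∂z/∂E = −n_x/n_z = −0.38504 and ∂z/∂N = −n_y/n_z = 0.22331.
Gradient magnitude |∇z| = √(a² + b²) = √(0.14826 + 0.04987) = 0.44511.
True dip = arctan(0.44511) = 24.0°, dipping toward ESE (azimuth ≈ 120°).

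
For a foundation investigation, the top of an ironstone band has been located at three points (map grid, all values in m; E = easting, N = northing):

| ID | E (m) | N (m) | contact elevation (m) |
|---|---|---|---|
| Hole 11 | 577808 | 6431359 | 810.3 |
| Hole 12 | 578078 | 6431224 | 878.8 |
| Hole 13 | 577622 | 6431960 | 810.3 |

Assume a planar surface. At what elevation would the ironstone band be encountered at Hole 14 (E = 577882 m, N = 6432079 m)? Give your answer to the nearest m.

899 m

Let the plane be z = a·E + b·N + c.
Hole 12−Hole 11: 270a − 135b = 68.5;  Hole 13−Hole 11: −186a + 601b = 0.
Solving gives a = 0.30014946, b = 0.09289151.
Then c = 810.3 − a·577808 − b·6431359 = −770037.13.
At (577882, 6432079): z = 173451.0 + 597485.6 − 770037.13 = 899.4 m.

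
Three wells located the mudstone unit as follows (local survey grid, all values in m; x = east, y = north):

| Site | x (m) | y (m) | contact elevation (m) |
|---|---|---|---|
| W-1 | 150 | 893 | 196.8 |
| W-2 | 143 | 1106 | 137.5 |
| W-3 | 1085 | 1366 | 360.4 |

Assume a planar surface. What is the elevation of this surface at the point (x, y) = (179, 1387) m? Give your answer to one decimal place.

73.3 m

Two edge vectors: W-1→W-2 = (-7, 213, -59.3), W-1→W-3 = (935, 473, 163.6).
Normal n = (W-1→W-2) × (W-1→W-3) = (62895.7, -54300.3, -202466).
So ∂z/∂x = −n_x/n_z = 0.310648 and ∂z/∂y = −n_y/n_z = −0.268195.
Intercept c from W-1: 196.8 − 46.60 + 239.50 = 389.70.
At (179, 1387): z = 55.6 − 372.0 + 389.70 = 73.3 m.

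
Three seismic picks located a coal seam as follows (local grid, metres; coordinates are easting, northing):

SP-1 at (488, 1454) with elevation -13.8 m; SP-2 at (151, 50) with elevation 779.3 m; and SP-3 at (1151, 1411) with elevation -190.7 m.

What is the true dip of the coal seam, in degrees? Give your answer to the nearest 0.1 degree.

Two edge vectors: SP-1→SP-2 = (-337, -1404, 793.1), SP-1→SP-3 = (663, -43, -176.9).
Normal n = (SP-1→SP-2) × (SP-1→SP-3) = (282470.9, 466210, 945343).
So ∂z/∂easting = −n_x/n_z = −0.29880 and ∂z/∂northing = −n_y/n_z = −0.49316.
Gradient magnitude |∇z| = √(a² + b²) = √(0.08928 + 0.24321) = 0.57662.
True dip = arctan(0.57662) = 30.0°, dipping toward NNE (azimuth ≈ 031°).

30.0°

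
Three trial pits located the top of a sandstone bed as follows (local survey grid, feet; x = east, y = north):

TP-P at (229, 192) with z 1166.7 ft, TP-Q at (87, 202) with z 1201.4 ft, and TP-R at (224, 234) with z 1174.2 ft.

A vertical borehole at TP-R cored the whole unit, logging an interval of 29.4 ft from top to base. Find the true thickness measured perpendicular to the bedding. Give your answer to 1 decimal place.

28.3 ft

Let the plane be z = a·x + b·y + c.
TP-Q−TP-P: −142a + 10b = 34.7;  TP-R−TP-P: −5a + 42b = 7.5.
Solving gives a = −0.23375, b = 0.15074.
|∇z| = √(a²+b²) = 0.27814, so dip δ = arctan(0.27814) = 15.54°.
True thickness = vertical thickness × cos δ = 29.4 × cos 15.54° = 28.3 ft.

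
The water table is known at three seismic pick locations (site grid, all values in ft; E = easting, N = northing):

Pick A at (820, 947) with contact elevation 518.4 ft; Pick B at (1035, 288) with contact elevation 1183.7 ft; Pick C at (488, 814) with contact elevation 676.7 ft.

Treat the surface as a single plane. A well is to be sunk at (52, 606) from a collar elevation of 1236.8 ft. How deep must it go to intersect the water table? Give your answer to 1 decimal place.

317.9 ft

Let the plane be z = a·E + b·N + c.
Pick B−Pick A: 215a − 659b = 665.3;  Pick C−Pick A: −332a − 133b = 158.3.
Solving gives a = −0.064009, b = −1.030443.
Then c = 518.4 − a·820 − b·947 = 1546.72.
At (52, 606): z_contact = −3.33 − 624.45 + 1546.72 = 918.94 ft.
Depth below ground = 1236.8 − 918.94 = 317.9 ft.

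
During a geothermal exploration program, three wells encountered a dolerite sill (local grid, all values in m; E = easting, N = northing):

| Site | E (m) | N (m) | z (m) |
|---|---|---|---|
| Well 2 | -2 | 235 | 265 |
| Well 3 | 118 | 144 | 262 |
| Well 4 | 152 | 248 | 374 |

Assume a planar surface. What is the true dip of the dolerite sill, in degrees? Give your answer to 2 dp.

47.11°

Let the plane be z = a·E + b·N + c.
Well 3−Well 2: 120a − 91b = −3;  Well 4−Well 2: 154a + 13b = 109.
Solving gives a = 0.63439, b = 0.86953.
Gradient magnitude |∇z| = √(a² + b²) = √(0.40245 + 0.75608) = 1.07635.
True dip = arctan(1.07635) = 47.11°, dipping toward SW (azimuth ≈ 216°).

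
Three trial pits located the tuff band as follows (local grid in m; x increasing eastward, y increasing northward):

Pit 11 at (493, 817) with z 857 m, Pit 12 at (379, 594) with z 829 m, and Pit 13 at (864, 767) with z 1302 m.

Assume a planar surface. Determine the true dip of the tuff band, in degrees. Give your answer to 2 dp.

50.80°

Two edge vectors: Pit 11→Pit 12 = (-114, -223, -28), Pit 11→Pit 13 = (371, -50, 445).
Normal n = (Pit 11→Pit 12) × (Pit 11→Pit 13) = (-100635, 40342, 88433).
So ∂z/∂x = −n_x/n_z = 1.13798 and ∂z/∂y = −n_y/n_z = −0.45619.
Gradient magnitude |∇z| = √(a² + b²) = √(1.29500 + 0.20811) = 1.22601.
True dip = arctan(1.22601) = 50.80°, dipping toward WNW (azimuth ≈ 292°).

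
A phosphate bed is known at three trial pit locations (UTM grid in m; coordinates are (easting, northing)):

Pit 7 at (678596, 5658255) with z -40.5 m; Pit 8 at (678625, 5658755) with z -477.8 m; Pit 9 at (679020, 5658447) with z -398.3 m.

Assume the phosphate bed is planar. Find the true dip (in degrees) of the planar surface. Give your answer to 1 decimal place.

44.0°

Two edge vectors: Pit 7→Pit 8 = (29, 500, -437.3), Pit 7→Pit 9 = (424, 192, -357.8).
Normal n = (Pit 7→Pit 8) × (Pit 7→Pit 9) = (-94938.4, -175039, -206432).
So ∂z/∂E = −n_x/n_z = −0.45990 and ∂z/∂N = −n_y/n_z = −0.84793.
Gradient magnitude |∇z| = √(a² + b²) = √(0.21151 + 0.71898) = 0.96462.
True dip = arctan(0.96462) = 44.0°, dipping toward NNE (azimuth ≈ 028°).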